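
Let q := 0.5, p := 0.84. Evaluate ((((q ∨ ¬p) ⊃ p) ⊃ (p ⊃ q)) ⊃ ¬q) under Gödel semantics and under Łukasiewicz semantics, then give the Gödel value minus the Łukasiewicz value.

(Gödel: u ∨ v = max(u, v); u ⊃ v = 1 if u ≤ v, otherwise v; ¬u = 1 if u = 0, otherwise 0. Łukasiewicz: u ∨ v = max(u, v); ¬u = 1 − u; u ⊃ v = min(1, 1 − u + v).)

Gödel evaluation:
  ¬p: Gödel ¬ of 0.84 = 0 (operand ≠ 0)
  (q ∨ ¬p) = max(0.5, 0) = 0.5
  ((q ∨ ¬p) ⊃ p): 0.5 ≤ 0.84, so result = 1
  (p ⊃ q): 0.84 > 0.5, so result = 0.5
  (((q ∨ ¬p) ⊃ p) ⊃ (p ⊃ q)): 1 > 0.5, so result = 0.5
  ¬q: Gödel ¬ of 0.5 = 0 (operand ≠ 0)
  ((((q ∨ ¬p) ⊃ p) ⊃ (p ⊃ q)) ⊃ ¬q): 0.5 > 0, so result = 0
  Gödel value = 0
Łukasiewicz evaluation:
  ¬p: Łukasiewicz ¬ gives 1 − 0.84 = 0.16
  (q ∨ ¬p) = max(0.5, 0.16) = 0.5
  ((q ∨ ¬p) ⊃ p): min(1, 1 − 0.5 + 0.84) = 1
  (p ⊃ q): min(1, 1 − 0.84 + 0.5) = 0.66
  (((q ∨ ¬p) ⊃ p) ⊃ (p ⊃ q)): min(1, 1 − 1 + 0.66) = 0.66
  ¬q: Łukasiewicz ¬ gives 1 − 0.5 = 0.5
  ((((q ∨ ¬p) ⊃ p) ⊃ (p ⊃ q)) ⊃ ¬q): min(1, 1 − 0.66 + 0.5) = 0.84
  Łukasiewicz value = 0.84
Difference: 0 − 0.84 = -0.84

-0.84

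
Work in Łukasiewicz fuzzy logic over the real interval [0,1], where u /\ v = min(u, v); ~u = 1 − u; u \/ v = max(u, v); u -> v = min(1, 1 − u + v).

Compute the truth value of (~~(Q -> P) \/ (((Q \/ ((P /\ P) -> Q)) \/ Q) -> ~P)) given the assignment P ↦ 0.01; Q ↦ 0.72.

(Q -> P): min(1, 1 − 0.72 + 0.01) = 0.29
~(Q -> P): Łukasiewicz ¬ gives 1 − 0.29 = 0.71
~~(Q -> P): Łukasiewicz ¬ gives 1 − 0.71 = 0.29
(P /\ P) = min(0.01, 0.01) = 0.01
((P /\ P) -> Q): min(1, 1 − 0.01 + 0.72) = 1
(Q \/ ((P /\ P) -> Q)) = max(0.72, 1) = 1
((Q \/ ((P /\ P) -> Q)) \/ Q) = max(1, 0.72) = 1
~P: Łukasiewicz ¬ gives 1 − 0.01 = 0.99
(((Q \/ ((P /\ P) -> Q)) \/ Q) -> ~P): min(1, 1 − 1 + 0.99) = 0.99
(~~(Q -> P) \/ (((Q \/ ((P /\ P) -> Q)) \/ Q) -> ~P)) = max(0.29, 0.99) = 0.99

0.99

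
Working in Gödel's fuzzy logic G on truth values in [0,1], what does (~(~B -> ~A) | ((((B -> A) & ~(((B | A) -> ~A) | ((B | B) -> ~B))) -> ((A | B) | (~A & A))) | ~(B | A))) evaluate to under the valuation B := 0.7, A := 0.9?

0.90

~B: Gödel ¬ of 0.7 = 0 (operand ≠ 0)
~A: Gödel ¬ of 0.9 = 0 (operand ≠ 0)
(~B -> ~A): 0 ≤ 0, so result = 1
~(~B -> ~A): Gödel ¬ of 1 = 0 (operand ≠ 0)
(B -> A): 0.7 ≤ 0.9, so result = 1
(B | A) = max(0.7, 0.9) = 0.9
~A: Gödel ¬ of 0.9 = 0 (operand ≠ 0)
((B | A) -> ~A): 0.9 > 0, so result = 0
(B | B) = max(0.7, 0.7) = 0.7
~B: Gödel ¬ of 0.7 = 0 (operand ≠ 0)
((B | B) -> ~B): 0.7 > 0, so result = 0
(((B | A) -> ~A) | ((B | B) -> ~B)) = max(0, 0) = 0
~(((B | A) -> ~A) | ((B | B) -> ~B)): Gödel ¬ of 0 = 1 (operand is 0)
((B -> A) & ~(((B | A) -> ~A) | ((B | B) -> ~B))) = min(1, 1) = 1
(A | B) = max(0.9, 0.7) = 0.9
~A: Gödel ¬ of 0.9 = 0 (operand ≠ 0)
(~A & A) = min(0, 0.9) = 0
((A | B) | (~A & A)) = max(0.9, 0) = 0.9
(((B -> A) & ~(((B | A) -> ~A) | ((B | B) -> ~B))) -> ((A | B) | (~A & A))): 1 > 0.9, so result = 0.9
(B | A) = max(0.7, 0.9) = 0.9
~(B | A): Gödel ¬ of 0.9 = 0 (operand ≠ 0)
((((B -> A) & ~(((B | A) -> ~A) | ((B | B) -> ~B))) -> ((A | B) | (~A & A))) | ~(B | A)) = max(0.9, 0) = 0.9
(~(~B -> ~A) | ((((B -> A) & ~(((B | A) -> ~A) | ((B | B) -> ~B))) -> ((A | B) | (~A & A))) | ~(B | A))) = max(0, 0.9) = 0.9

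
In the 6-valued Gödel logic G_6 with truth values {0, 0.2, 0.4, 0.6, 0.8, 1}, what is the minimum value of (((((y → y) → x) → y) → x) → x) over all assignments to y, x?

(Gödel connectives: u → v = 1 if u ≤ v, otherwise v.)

The minimum is attained at y = 0, x = 0.2:
  (y → y): 0 ≤ 0, so result = 1
  ((y → y) → x): 1 > 0.2, so result = 0.2
  (((y → y) → x) → y): 0.2 > 0, so result = 0
  ((((y → y) → x) → y) → x): 0 ≤ 0.2, so result = 1
  (((((y → y) → x) → y) → x) → x): 1 > 0.2, so result = 0.2
Checking all 36 assignments confirms none give a value below 0.20.

0.20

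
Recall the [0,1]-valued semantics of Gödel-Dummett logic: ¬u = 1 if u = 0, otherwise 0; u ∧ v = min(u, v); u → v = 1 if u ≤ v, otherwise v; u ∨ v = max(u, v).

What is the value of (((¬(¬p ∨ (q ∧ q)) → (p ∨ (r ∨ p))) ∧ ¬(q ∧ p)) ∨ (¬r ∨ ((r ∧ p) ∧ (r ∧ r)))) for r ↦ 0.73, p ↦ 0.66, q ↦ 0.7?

¬p: Gödel ¬ of 0.66 = 0 (operand ≠ 0)
(q ∧ q) = min(0.7, 0.7) = 0.7
(¬p ∨ (q ∧ q)) = max(0, 0.7) = 0.7
¬(¬p ∨ (q ∧ q)): Gödel ¬ of 0.7 = 0 (operand ≠ 0)
(r ∨ p) = max(0.73, 0.66) = 0.73
(p ∨ (r ∨ p)) = max(0.66, 0.73) = 0.73
(¬(¬p ∨ (q ∧ q)) → (p ∨ (r ∨ p))): 0 ≤ 0.73, so result = 1
(q ∧ p) = min(0.7, 0.66) = 0.66
¬(q ∧ p): Gödel ¬ of 0.66 = 0 (operand ≠ 0)
((¬(¬p ∨ (q ∧ q)) → (p ∨ (r ∨ p))) ∧ ¬(q ∧ p)) = min(1, 0) = 0
¬r: Gödel ¬ of 0.73 = 0 (operand ≠ 0)
(r ∧ p) = min(0.73, 0.66) = 0.66
(r ∧ r) = min(0.73, 0.73) = 0.73
((r ∧ p) ∧ (r ∧ r)) = min(0.66, 0.73) = 0.66
(¬r ∨ ((r ∧ p) ∧ (r ∧ r))) = max(0, 0.66) = 0.66
(((¬(¬p ∨ (q ∧ q)) → (p ∨ (r ∨ p))) ∧ ¬(q ∧ p)) ∨ (¬r ∨ ((r ∧ p) ∧ (r ∧ r)))) = max(0, 0.66) = 0.66

0.66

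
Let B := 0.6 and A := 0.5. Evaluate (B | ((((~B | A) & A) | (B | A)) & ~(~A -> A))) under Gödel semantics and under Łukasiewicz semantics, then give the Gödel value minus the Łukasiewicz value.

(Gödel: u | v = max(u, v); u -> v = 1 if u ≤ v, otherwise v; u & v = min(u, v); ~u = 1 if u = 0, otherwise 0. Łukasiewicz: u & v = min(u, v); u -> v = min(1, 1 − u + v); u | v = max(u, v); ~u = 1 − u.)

0.00

Gödel evaluation:
  ~B: Gödel ¬ of 0.6 = 0 (operand ≠ 0)
  (~B | A) = max(0, 0.5) = 0.5
  ((~B | A) & A) = min(0.5, 0.5) = 0.5
  (B | A) = max(0.6, 0.5) = 0.6
  (((~B | A) & A) | (B | A)) = max(0.5, 0.6) = 0.6
  ~A: Gödel ¬ of 0.5 = 0 (operand ≠ 0)
  (~A -> A): 0 ≤ 0.5, so result = 1
  ~(~A -> A): Gödel ¬ of 1 = 0 (operand ≠ 0)
  ((((~B | A) & A) | (B | A)) & ~(~A -> A)) = min(0.6, 0) = 0
  (B | ((((~B | A) & A) | (B | A)) & ~(~A -> A))) = max(0.6, 0) = 0.6
  Gödel value = 0.6
Łukasiewicz evaluation:
  ~B: Łukasiewicz ¬ gives 1 − 0.6 = 0.4
  (~B | A) = max(0.4, 0.5) = 0.5
  ((~B | A) & A) = min(0.5, 0.5) = 0.5
  (B | A) = max(0.6, 0.5) = 0.6
  (((~B | A) & A) | (B | A)) = max(0.5, 0.6) = 0.6
  ~A: Łukasiewicz ¬ gives 1 − 0.5 = 0.5
  (~A -> A): min(1, 1 − 0.5 + 0.5) = 1
  ~(~A -> A): Łukasiewicz ¬ gives 1 − 1 = 0
  ((((~B | A) & A) | (B | A)) & ~(~A -> A)) = min(0.6, 0) = 0
  (B | ((((~B | A) & A) | (B | A)) & ~(~A -> A))) = max(0.6, 0) = 0.6
  Łukasiewicz value = 0.6
Difference: 0.6 − 0.6 = 0.00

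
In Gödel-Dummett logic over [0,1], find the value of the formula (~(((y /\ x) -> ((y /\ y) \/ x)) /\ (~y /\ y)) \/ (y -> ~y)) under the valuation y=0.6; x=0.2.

(y /\ x) = min(0.6, 0.2) = 0.2
(y /\ y) = min(0.6, 0.6) = 0.6
((y /\ y) \/ x) = max(0.6, 0.2) = 0.6
((y /\ x) -> ((y /\ y) \/ x)): 0.2 ≤ 0.6, so result = 1
~y: Gödel ¬ of 0.6 = 0 (operand ≠ 0)
(~y /\ y) = min(0, 0.6) = 0
(((y /\ x) -> ((y /\ y) \/ x)) /\ (~y /\ y)) = min(1, 0) = 0
~(((y /\ x) -> ((y /\ y) \/ x)) /\ (~y /\ y)): Gödel ¬ of 0 = 1 (operand is 0)
~y: Gödel ¬ of 0.6 = 0 (operand ≠ 0)
(y -> ~y): 0.6 > 0, so result = 0
(~(((y /\ x) -> ((y /\ y) \/ x)) /\ (~y /\ y)) \/ (y -> ~y)) = max(1, 0) = 1

1.00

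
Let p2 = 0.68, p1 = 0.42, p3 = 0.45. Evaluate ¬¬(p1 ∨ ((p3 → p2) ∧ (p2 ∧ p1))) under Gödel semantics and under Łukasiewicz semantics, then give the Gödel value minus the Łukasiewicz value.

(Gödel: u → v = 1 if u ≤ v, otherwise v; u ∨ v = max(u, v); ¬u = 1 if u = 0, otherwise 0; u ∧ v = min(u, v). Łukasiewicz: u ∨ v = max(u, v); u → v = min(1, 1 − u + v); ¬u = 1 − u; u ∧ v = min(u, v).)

0.58

Gödel evaluation:
  (p3 → p2): 0.45 ≤ 0.68, so result = 1
  (p2 ∧ p1) = min(0.68, 0.42) = 0.42
  ((p3 → p2) ∧ (p2 ∧ p1)) = min(1, 0.42) = 0.42
  (p1 ∨ ((p3 → p2) ∧ (p2 ∧ p1))) = max(0.42, 0.42) = 0.42
  ¬(p1 ∨ ((p3 → p2) ∧ (p2 ∧ p1))): Gödel ¬ of 0.42 = 0 (operand ≠ 0)
  ¬¬(p1 ∨ ((p3 → p2) ∧ (p2 ∧ p1))): Gödel ¬ of 0 = 1 (operand is 0)
  Gödel value = 1
Łukasiewicz evaluation:
  (p3 → p2): min(1, 1 − 0.45 + 0.68) = 1
  (p2 ∧ p1) = min(0.68, 0.42) = 0.42
  ((p3 → p2) ∧ (p2 ∧ p1)) = min(1, 0.42) = 0.42
  (p1 ∨ ((p3 → p2) ∧ (p2 ∧ p1))) = max(0.42, 0.42) = 0.42
  ¬(p1 ∨ ((p3 → p2) ∧ (p2 ∧ p1))): Łukasiewicz ¬ gives 1 − 0.42 = 0.58
  ¬¬(p1 ∨ ((p3 → p2) ∧ (p2 ∧ p1))): Łukasiewicz ¬ gives 1 − 0.58 = 0.42
  Łukasiewicz value = 0.42
Difference: 1 − 0.42 = 0.58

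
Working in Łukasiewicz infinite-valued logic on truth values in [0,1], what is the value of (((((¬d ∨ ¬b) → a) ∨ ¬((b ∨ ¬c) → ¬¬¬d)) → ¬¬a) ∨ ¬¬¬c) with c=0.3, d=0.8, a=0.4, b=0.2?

0.80

¬d: Łukasiewicz ¬ gives 1 − 0.8 = 0.2
¬b: Łukasiewicz ¬ gives 1 − 0.2 = 0.8
(¬d ∨ ¬b) = max(0.2, 0.8) = 0.8
((¬d ∨ ¬b) → a): min(1, 1 − 0.8 + 0.4) = 0.6
¬c: Łukasiewicz ¬ gives 1 − 0.3 = 0.7
(b ∨ ¬c) = max(0.2, 0.7) = 0.7
¬d: Łukasiewicz ¬ gives 1 − 0.8 = 0.2
¬¬d: Łukasiewicz ¬ gives 1 − 0.2 = 0.8
¬¬¬d: Łukasiewicz ¬ gives 1 − 0.8 = 0.2
((b ∨ ¬c) → ¬¬¬d): min(1, 1 − 0.7 + 0.2) = 0.5
¬((b ∨ ¬c) → ¬¬¬d): Łukasiewicz ¬ gives 1 − 0.5 = 0.5
(((¬d ∨ ¬b) → a) ∨ ¬((b ∨ ¬c) → ¬¬¬d)) = max(0.6, 0.5) = 0.6
¬a: Łukasiewicz ¬ gives 1 − 0.4 = 0.6
¬¬a: Łukasiewicz ¬ gives 1 − 0.6 = 0.4
((((¬d ∨ ¬b) → a) ∨ ¬((b ∨ ¬c) → ¬¬¬d)) → ¬¬a): min(1, 1 − 0.6 + 0.4) = 0.8
¬c: Łukasiewicz ¬ gives 1 − 0.3 = 0.7
¬¬c: Łukasiewicz ¬ gives 1 − 0.7 = 0.3
¬¬¬c: Łukasiewicz ¬ gives 1 − 0.3 = 0.7
(((((¬d ∨ ¬b) → a) ∨ ¬((b ∨ ¬c) → ¬¬¬d)) → ¬¬a) ∨ ¬¬¬c) = max(0.8, 0.7) = 0.8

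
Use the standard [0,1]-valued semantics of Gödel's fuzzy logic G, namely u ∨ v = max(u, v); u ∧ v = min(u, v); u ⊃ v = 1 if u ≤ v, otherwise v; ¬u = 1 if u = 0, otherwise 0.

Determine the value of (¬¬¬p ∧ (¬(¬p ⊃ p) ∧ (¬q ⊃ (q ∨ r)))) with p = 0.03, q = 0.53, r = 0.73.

¬p: Gödel ¬ of 0.03 = 0 (operand ≠ 0)
¬¬p: Gödel ¬ of 0 = 1 (operand is 0)
¬¬¬p: Gödel ¬ of 1 = 0 (operand ≠ 0)
¬p: Gödel ¬ of 0.03 = 0 (operand ≠ 0)
(¬p ⊃ p): 0 ≤ 0.03, so result = 1
¬(¬p ⊃ p): Gödel ¬ of 1 = 0 (operand ≠ 0)
¬q: Gödel ¬ of 0.53 = 0 (operand ≠ 0)
(q ∨ r) = max(0.53, 0.73) = 0.73
(¬q ⊃ (q ∨ r)): 0 ≤ 0.73, so result = 1
(¬(¬p ⊃ p) ∧ (¬q ⊃ (q ∨ r))) = min(0, 1) = 0
(¬¬¬p ∧ (¬(¬p ⊃ p) ∧ (¬q ⊃ (q ∨ r)))) = min(0, 0) = 0

0.00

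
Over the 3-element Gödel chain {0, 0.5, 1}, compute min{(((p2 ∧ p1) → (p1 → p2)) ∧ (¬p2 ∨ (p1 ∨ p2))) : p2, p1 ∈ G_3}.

0.50

The minimum is attained at p2 = 0.5, p1 = 0:
  (p2 ∧ p1) = min(0.5, 0) = 0
  (p1 → p2): 0 ≤ 0.5, so result = 1
  ((p2 ∧ p1) → (p1 → p2)): 0 ≤ 1, so result = 1
  ¬p2: Gödel ¬ of 0.5 = 0 (operand ≠ 0)
  (p1 ∨ p2) = max(0, 0.5) = 0.5
  (¬p2 ∨ (p1 ∨ p2)) = max(0, 0.5) = 0.5
  (((p2 ∧ p1) → (p1 → p2)) ∧ (¬p2 ∨ (p1 ∨ p2))) = min(1, 0.5) = 0.5
Checking all 9 assignments confirms none give a value below 0.50.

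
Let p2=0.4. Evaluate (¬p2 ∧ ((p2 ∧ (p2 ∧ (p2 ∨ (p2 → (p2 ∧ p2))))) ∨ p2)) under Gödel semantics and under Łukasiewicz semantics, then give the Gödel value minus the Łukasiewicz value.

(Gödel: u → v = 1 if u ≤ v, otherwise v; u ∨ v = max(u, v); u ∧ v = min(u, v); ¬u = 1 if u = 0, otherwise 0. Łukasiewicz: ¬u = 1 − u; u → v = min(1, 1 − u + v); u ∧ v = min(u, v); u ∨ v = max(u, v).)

-0.40

Gödel evaluation:
  ¬p2: Gödel ¬ of 0.4 = 0 (operand ≠ 0)
  (p2 ∧ p2) = min(0.4, 0.4) = 0.4
  (p2 → (p2 ∧ p2)): 0.4 ≤ 0.4, so result = 1
  (p2 ∨ (p2 → (p2 ∧ p2))) = max(0.4, 1) = 1
  (p2 ∧ (p2 ∨ (p2 → (p2 ∧ p2)))) = min(0.4, 1) = 0.4
  (p2 ∧ (p2 ∧ (p2 ∨ (p2 → (p2 ∧ p2))))) = min(0.4, 0.4) = 0.4
  ((p2 ∧ (p2 ∧ (p2 ∨ (p2 → (p2 ∧ p2))))) ∨ p2) = max(0.4, 0.4) = 0.4
  (¬p2 ∧ ((p2 ∧ (p2 ∧ (p2 ∨ (p2 → (p2 ∧ p2))))) ∨ p2)) = min(0, 0.4) = 0
  Gödel value = 0
Łukasiewicz evaluation:
  ¬p2: Łukasiewicz ¬ gives 1 − 0.4 = 0.6
  (p2 ∧ p2) = min(0.4, 0.4) = 0.4
  (p2 → (p2 ∧ p2)): min(1, 1 − 0.4 + 0.4) = 1
  (p2 ∨ (p2 → (p2 ∧ p2))) = max(0.4, 1) = 1
  (p2 ∧ (p2 ∨ (p2 → (p2 ∧ p2)))) = min(0.4, 1) = 0.4
  (p2 ∧ (p2 ∧ (p2 ∨ (p2 → (p2 ∧ p2))))) = min(0.4, 0.4) = 0.4
  ((p2 ∧ (p2 ∧ (p2 ∨ (p2 → (p2 ∧ p2))))) ∨ p2) = max(0.4, 0.4) = 0.4
  (¬p2 ∧ ((p2 ∧ (p2 ∧ (p2 ∨ (p2 → (p2 ∧ p2))))) ∨ p2)) = min(0.6, 0.4) = 0.4
  Łukasiewicz value = 0.4
Difference: 0 − 0.4 = -0.40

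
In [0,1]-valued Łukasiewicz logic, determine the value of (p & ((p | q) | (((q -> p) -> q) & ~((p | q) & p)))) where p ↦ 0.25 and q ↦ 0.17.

0.25

(p | q) = max(0.25, 0.17) = 0.25
(q -> p): min(1, 1 − 0.17 + 0.25) = 1
((q -> p) -> q): min(1, 1 − 1 + 0.17) = 0.17
(p | q) = max(0.25, 0.17) = 0.25
((p | q) & p) = min(0.25, 0.25) = 0.25
~((p | q) & p): Łukasiewicz ¬ gives 1 − 0.25 = 0.75
(((q -> p) -> q) & ~((p | q) & p)) = min(0.17, 0.75) = 0.17
((p | q) | (((q -> p) -> q) & ~((p | q) & p))) = max(0.25, 0.17) = 0.25
(p & ((p | q) | (((q -> p) -> q) & ~((p | q) & p)))) = min(0.25, 0.25) = 0.25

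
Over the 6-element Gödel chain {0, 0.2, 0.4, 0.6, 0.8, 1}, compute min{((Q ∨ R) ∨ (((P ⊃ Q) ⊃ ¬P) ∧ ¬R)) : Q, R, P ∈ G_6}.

The minimum is attained at Q = 0, R = 0.2, P = 0:
  (Q ∨ R) = max(0, 0.2) = 0.2
  (P ⊃ Q): 0 ≤ 0, so result = 1
  ¬P: Gödel ¬ of 0 = 1 (operand is 0)
  ((P ⊃ Q) ⊃ ¬P): 1 ≤ 1, so result = 1
  ¬R: Gödel ¬ of 0.2 = 0 (operand ≠ 0)
  (((P ⊃ Q) ⊃ ¬P) ∧ ¬R) = min(1, 0) = 0
  ((Q ∨ R) ∨ (((P ⊃ Q) ⊃ ¬P) ∧ ¬R)) = max(0.2, 0) = 0.2
Checking all 216 assignments confirms none give a value below 0.20.

0.20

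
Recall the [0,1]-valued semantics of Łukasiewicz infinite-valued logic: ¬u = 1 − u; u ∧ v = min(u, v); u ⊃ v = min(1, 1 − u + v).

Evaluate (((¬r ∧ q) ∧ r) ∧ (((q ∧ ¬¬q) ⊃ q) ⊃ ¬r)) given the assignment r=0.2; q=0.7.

0.20

¬r: Łukasiewicz ¬ gives 1 − 0.2 = 0.8
(¬r ∧ q) = min(0.8, 0.7) = 0.7
((¬r ∧ q) ∧ r) = min(0.7, 0.2) = 0.2
¬q: Łukasiewicz ¬ gives 1 − 0.7 = 0.3
¬¬q: Łukasiewicz ¬ gives 1 − 0.3 = 0.7
(q ∧ ¬¬q) = min(0.7, 0.7) = 0.7
((q ∧ ¬¬q) ⊃ q): min(1, 1 − 0.7 + 0.7) = 1
¬r: Łukasiewicz ¬ gives 1 − 0.2 = 0.8
(((q ∧ ¬¬q) ⊃ q) ⊃ ¬r): min(1, 1 − 1 + 0.8) = 0.8
(((¬r ∧ q) ∧ r) ∧ (((q ∧ ¬¬q) ⊃ q) ⊃ ¬r)) = min(0.2, 0.8) = 0.2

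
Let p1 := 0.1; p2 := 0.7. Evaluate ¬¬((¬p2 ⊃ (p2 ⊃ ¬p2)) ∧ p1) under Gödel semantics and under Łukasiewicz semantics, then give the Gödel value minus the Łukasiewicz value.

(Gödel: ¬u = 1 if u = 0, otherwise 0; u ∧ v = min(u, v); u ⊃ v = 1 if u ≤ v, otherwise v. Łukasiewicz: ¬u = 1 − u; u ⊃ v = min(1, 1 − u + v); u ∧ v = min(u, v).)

Gödel evaluation:
  ¬p2: Gödel ¬ of 0.7 = 0 (operand ≠ 0)
  ¬p2: Gödel ¬ of 0.7 = 0 (operand ≠ 0)
  (p2 ⊃ ¬p2): 0.7 > 0, so result = 0
  (¬p2 ⊃ (p2 ⊃ ¬p2)): 0 ≤ 0, so result = 1
  ((¬p2 ⊃ (p2 ⊃ ¬p2)) ∧ p1) = min(1, 0.1) = 0.1
  ¬((¬p2 ⊃ (p2 ⊃ ¬p2)) ∧ p1): Gödel ¬ of 0.1 = 0 (operand ≠ 0)
  ¬¬((¬p2 ⊃ (p2 ⊃ ¬p2)) ∧ p1): Gödel ¬ of 0 = 1 (operand is 0)
  Gödel value = 1
Łukasiewicz evaluation:
  ¬p2: Łukasiewicz ¬ gives 1 − 0.7 = 0.3
  ¬p2: Łukasiewicz ¬ gives 1 − 0.7 = 0.3
  (p2 ⊃ ¬p2): min(1, 1 − 0.7 + 0.3) = 0.6
  (¬p2 ⊃ (p2 ⊃ ¬p2)): min(1, 1 − 0.3 + 0.6) = 1
  ((¬p2 ⊃ (p2 ⊃ ¬p2)) ∧ p1) = min(1, 0.1) = 0.1
  ¬((¬p2 ⊃ (p2 ⊃ ¬p2)) ∧ p1): Łukasiewicz ¬ gives 1 − 0.1 = 0.9
  ¬¬((¬p2 ⊃ (p2 ⊃ ¬p2)) ∧ p1): Łukasiewicz ¬ gives 1 − 0.9 = 0.1
  Łukasiewicz value = 0.1
Difference: 1 − 0.1 = 0.90

0.90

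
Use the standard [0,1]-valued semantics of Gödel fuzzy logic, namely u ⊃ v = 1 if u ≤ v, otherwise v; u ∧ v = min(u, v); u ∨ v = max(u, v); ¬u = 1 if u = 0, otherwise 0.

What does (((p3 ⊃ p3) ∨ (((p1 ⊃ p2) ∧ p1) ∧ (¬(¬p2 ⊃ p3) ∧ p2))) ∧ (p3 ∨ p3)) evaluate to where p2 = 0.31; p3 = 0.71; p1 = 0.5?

0.71

(p3 ⊃ p3): 0.71 ≤ 0.71, so result = 1
(p1 ⊃ p2): 0.5 > 0.31, so result = 0.31
((p1 ⊃ p2) ∧ p1) = min(0.31, 0.5) = 0.31
¬p2: Gödel ¬ of 0.31 = 0 (operand ≠ 0)
(¬p2 ⊃ p3): 0 ≤ 0.71, so result = 1
¬(¬p2 ⊃ p3): Gödel ¬ of 1 = 0 (operand ≠ 0)
(¬(¬p2 ⊃ p3) ∧ p2) = min(0, 0.31) = 0
(((p1 ⊃ p2) ∧ p1) ∧ (¬(¬p2 ⊃ p3) ∧ p2)) = min(0.31, 0) = 0
((p3 ⊃ p3) ∨ (((p1 ⊃ p2) ∧ p1) ∧ (¬(¬p2 ⊃ p3) ∧ p2))) = max(1, 0) = 1
(p3 ∨ p3) = max(0.71, 0.71) = 0.71
(((p3 ⊃ p3) ∨ (((p1 ⊃ p2) ∧ p1) ∧ (¬(¬p2 ⊃ p3) ∧ p2))) ∧ (p3 ∨ p3)) = min(1, 0.71) = 0.71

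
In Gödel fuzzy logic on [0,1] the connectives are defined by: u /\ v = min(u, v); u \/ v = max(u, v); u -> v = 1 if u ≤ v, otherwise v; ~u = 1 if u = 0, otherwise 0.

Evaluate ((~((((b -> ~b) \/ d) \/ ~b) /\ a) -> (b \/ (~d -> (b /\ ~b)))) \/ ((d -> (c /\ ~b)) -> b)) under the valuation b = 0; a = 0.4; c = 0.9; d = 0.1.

1.00

~b: Gödel ¬ of 0 = 1 (operand is 0)
(b -> ~b): 0 ≤ 1, so result = 1
((b -> ~b) \/ d) = max(1, 0.1) = 1
~b: Gödel ¬ of 0 = 1 (operand is 0)
(((b -> ~b) \/ d) \/ ~b) = max(1, 1) = 1
((((b -> ~b) \/ d) \/ ~b) /\ a) = min(1, 0.4) = 0.4
~((((b -> ~b) \/ d) \/ ~b) /\ a): Gödel ¬ of 0.4 = 0 (operand ≠ 0)
~d: Gödel ¬ of 0.1 = 0 (operand ≠ 0)
~b: Gödel ¬ of 0 = 1 (operand is 0)
(b /\ ~b) = min(0, 1) = 0
(~d -> (b /\ ~b)): 0 ≤ 0, so result = 1
(b \/ (~d -> (b /\ ~b))) = max(0, 1) = 1
(~((((b -> ~b) \/ d) \/ ~b) /\ a) -> (b \/ (~d -> (b /\ ~b)))): 0 ≤ 1, so result = 1
~b: Gödel ¬ of 0 = 1 (operand is 0)
(c /\ ~b) = min(0.9, 1) = 0.9
(d -> (c /\ ~b)): 0.1 ≤ 0.9, so result = 1
((d -> (c /\ ~b)) -> b): 1 > 0, so result = 0
((~((((b -> ~b) \/ d) \/ ~b) /\ a) -> (b \/ (~d -> (b /\ ~b)))) \/ ((d -> (c /\ ~b)) -> b)) = max(1, 0) = 1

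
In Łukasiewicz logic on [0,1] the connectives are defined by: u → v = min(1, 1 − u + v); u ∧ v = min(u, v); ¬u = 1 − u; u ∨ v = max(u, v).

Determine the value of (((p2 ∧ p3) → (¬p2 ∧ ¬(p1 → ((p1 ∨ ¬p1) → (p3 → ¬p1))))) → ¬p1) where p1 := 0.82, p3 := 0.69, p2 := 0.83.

(p2 ∧ p3) = min(0.83, 0.69) = 0.69
¬p2: Łukasiewicz ¬ gives 1 − 0.83 = 0.17
¬p1: Łukasiewicz ¬ gives 1 − 0.82 = 0.18
(p1 ∨ ¬p1) = max(0.82, 0.18) = 0.82
¬p1: Łukasiewicz ¬ gives 1 − 0.82 = 0.18
(p3 → ¬p1): min(1, 1 − 0.69 + 0.18) = 0.49
((p1 ∨ ¬p1) → (p3 → ¬p1)): min(1, 1 − 0.82 + 0.49) = 0.67
(p1 → ((p1 ∨ ¬p1) → (p3 → ¬p1))): min(1, 1 − 0.82 + 0.67) = 0.85
¬(p1 → ((p1 ∨ ¬p1) → (p3 → ¬p1))): Łukasiewicz ¬ gives 1 − 0.85 = 0.15
(¬p2 ∧ ¬(p1 → ((p1 ∨ ¬p1) → (p3 → ¬p1)))) = min(0.17, 0.15) = 0.15
((p2 ∧ p3) → (¬p2 ∧ ¬(p1 → ((p1 ∨ ¬p1) → (p3 → ¬p1))))): min(1, 1 − 0.69 + 0.15) = 0.46
¬p1: Łukasiewicz ¬ gives 1 − 0.82 = 0.18
(((p2 ∧ p3) → (¬p2 ∧ ¬(p1 → ((p1 ∨ ¬p1) → (p3 → ¬p1))))) → ¬p1): min(1, 1 − 0.46 + 0.18) = 0.72

0.72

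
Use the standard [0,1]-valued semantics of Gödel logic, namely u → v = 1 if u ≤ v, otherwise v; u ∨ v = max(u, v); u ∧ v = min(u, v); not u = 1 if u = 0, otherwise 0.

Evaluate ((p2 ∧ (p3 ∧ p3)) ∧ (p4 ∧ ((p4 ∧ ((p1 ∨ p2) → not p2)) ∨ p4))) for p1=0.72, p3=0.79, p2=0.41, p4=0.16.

(p3 ∧ p3) = min(0.79, 0.79) = 0.79
(p2 ∧ (p3 ∧ p3)) = min(0.41, 0.79) = 0.41
(p1 ∨ p2) = max(0.72, 0.41) = 0.72
not p2: Gödel ¬ of 0.41 = 0 (operand ≠ 0)
((p1 ∨ p2) → not p2): 0.72 > 0, so result = 0
(p4 ∧ ((p1 ∨ p2) → not p2)) = min(0.16, 0) = 0
((p4 ∧ ((p1 ∨ p2) → not p2)) ∨ p4) = max(0, 0.16) = 0.16
(p4 ∧ ((p4 ∧ ((p1 ∨ p2) → not p2)) ∨ p4)) = min(0.16, 0.16) = 0.16
((p2 ∧ (p3 ∧ p3)) ∧ (p4 ∧ ((p4 ∧ ((p1 ∨ p2) → not p2)) ∨ p4))) = min(0.41, 0.16) = 0.16

0.16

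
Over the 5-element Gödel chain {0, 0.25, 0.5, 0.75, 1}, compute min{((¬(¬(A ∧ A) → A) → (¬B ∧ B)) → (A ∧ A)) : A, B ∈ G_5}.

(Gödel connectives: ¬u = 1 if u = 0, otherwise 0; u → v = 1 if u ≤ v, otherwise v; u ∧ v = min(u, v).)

0.25

The minimum is attained at A = 0.25, B = 0:
  (A ∧ A) = min(0.25, 0.25) = 0.25
  ¬(A ∧ A): Gödel ¬ of 0.25 = 0 (operand ≠ 0)
  (¬(A ∧ A) → A): 0 ≤ 0.25, so result = 1
  ¬(¬(A ∧ A) → A): Gödel ¬ of 1 = 0 (operand ≠ 0)
  ¬B: Gödel ¬ of 0 = 1 (operand is 0)
  (¬B ∧ B) = min(1, 0) = 0
  (¬(¬(A ∧ A) → A) → (¬B ∧ B)): 0 ≤ 0, so result = 1
  (A ∧ A) = min(0.25, 0.25) = 0.25
  ((¬(¬(A ∧ A) → A) → (¬B ∧ B)) → (A ∧ A)): 1 > 0.25, so result = 0.25
Checking all 25 assignments confirms none give a value below 0.25.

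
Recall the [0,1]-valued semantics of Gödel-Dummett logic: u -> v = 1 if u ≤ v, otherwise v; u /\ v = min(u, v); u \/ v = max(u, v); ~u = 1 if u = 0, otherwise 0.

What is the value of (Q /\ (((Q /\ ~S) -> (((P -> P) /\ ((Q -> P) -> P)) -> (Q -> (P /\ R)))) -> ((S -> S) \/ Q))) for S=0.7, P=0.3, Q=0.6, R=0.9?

0.60

~S: Gödel ¬ of 0.7 = 0 (operand ≠ 0)
(Q /\ ~S) = min(0.6, 0) = 0
(P -> P): 0.3 ≤ 0.3, so result = 1
(Q -> P): 0.6 > 0.3, so result = 0.3
((Q -> P) -> P): 0.3 ≤ 0.3, so result = 1
((P -> P) /\ ((Q -> P) -> P)) = min(1, 1) = 1
(P /\ R) = min(0.3, 0.9) = 0.3
(Q -> (P /\ R)): 0.6 > 0.3, so result = 0.3
(((P -> P) /\ ((Q -> P) -> P)) -> (Q -> (P /\ R))): 1 > 0.3, so result = 0.3
((Q /\ ~S) -> (((P -> P) /\ ((Q -> P) -> P)) -> (Q -> (P /\ R)))): 0 ≤ 0.3, so result = 1
(S -> S): 0.7 ≤ 0.7, so result = 1
((S -> S) \/ Q) = max(1, 0.6) = 1
(((Q /\ ~S) -> (((P -> P) /\ ((Q -> P) -> P)) -> (Q -> (P /\ R)))) -> ((S -> S) \/ Q)): 1 ≤ 1, so result = 1
(Q /\ (((Q /\ ~S) -> (((P -> P) /\ ((Q -> P) -> P)) -> (Q -> (P /\ R)))) -> ((S -> S) \/ Q))) = min(0.6, 1) = 0.6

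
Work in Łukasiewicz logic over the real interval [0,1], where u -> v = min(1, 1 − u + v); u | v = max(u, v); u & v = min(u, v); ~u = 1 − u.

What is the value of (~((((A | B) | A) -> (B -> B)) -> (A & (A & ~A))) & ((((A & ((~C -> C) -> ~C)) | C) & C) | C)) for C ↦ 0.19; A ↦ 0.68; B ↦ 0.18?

(A | B) = max(0.68, 0.18) = 0.68
((A | B) | A) = max(0.68, 0.68) = 0.68
(B -> B): min(1, 1 − 0.18 + 0.18) = 1
(((A | B) | A) -> (B -> B)): min(1, 1 − 0.68 + 1) = 1
~A: Łukasiewicz ¬ gives 1 − 0.68 = 0.32
(A & ~A) = min(0.68, 0.32) = 0.32
(A & (A & ~A)) = min(0.68, 0.32) = 0.32
((((A | B) | A) -> (B -> B)) -> (A & (A & ~A))): min(1, 1 − 1 + 0.32) = 0.32
~((((A | B) | A) -> (B -> B)) -> (A & (A & ~A))): Łukasiewicz ¬ gives 1 − 0.32 = 0.68
~C: Łukasiewicz ¬ gives 1 − 0.19 = 0.81
(~C -> C): min(1, 1 − 0.81 + 0.19) = 0.38
~C: Łukasiewicz ¬ gives 1 − 0.19 = 0.81
((~C -> C) -> ~C): min(1, 1 − 0.38 + 0.81) = 1
(A & ((~C -> C) -> ~C)) = min(0.68, 1) = 0.68
((A & ((~C -> C) -> ~C)) | C) = max(0.68, 0.19) = 0.68
(((A & ((~C -> C) -> ~C)) | C) & C) = min(0.68, 0.19) = 0.19
((((A & ((~C -> C) -> ~C)) | C) & C) | C) = max(0.19, 0.19) = 0.19
(~((((A | B) | A) -> (B -> B)) -> (A & (A & ~A))) & ((((A & ((~C -> C) -> ~C)) | C) & C) | C)) = min(0.68, 0.19) = 0.19

0.19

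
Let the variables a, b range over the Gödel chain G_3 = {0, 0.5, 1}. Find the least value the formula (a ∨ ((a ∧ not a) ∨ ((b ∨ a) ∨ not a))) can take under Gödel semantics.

The minimum is attained at a = 0.5, b = 0:
  not a: Gödel ¬ of 0.5 = 0 (operand ≠ 0)
  (a ∧ not a) = min(0.5, 0) = 0
  (b ∨ a) = max(0, 0.5) = 0.5
  not a: Gödel ¬ of 0.5 = 0 (operand ≠ 0)
  ((b ∨ a) ∨ not a) = max(0.5, 0) = 0.5
  ((a ∧ not a) ∨ ((b ∨ a) ∨ not a)) = max(0, 0.5) = 0.5
  (a ∨ ((a ∧ not a) ∨ ((b ∨ a) ∨ not a))) = max(0.5, 0.5) = 0.5
Checking all 9 assignments confirms none give a value below 0.50.

0.50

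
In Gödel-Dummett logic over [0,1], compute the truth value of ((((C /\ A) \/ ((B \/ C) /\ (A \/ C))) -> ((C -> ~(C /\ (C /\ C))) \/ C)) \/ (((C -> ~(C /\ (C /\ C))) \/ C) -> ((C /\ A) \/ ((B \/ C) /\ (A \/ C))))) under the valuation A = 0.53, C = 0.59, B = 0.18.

(C /\ A) = min(0.59, 0.53) = 0.53
(B \/ C) = max(0.18, 0.59) = 0.59
(A \/ C) = max(0.53, 0.59) = 0.59
((B \/ C) /\ (A \/ C)) = min(0.59, 0.59) = 0.59
((C /\ A) \/ ((B \/ C) /\ (A \/ C))) = max(0.53, 0.59) = 0.59
(C /\ C) = min(0.59, 0.59) = 0.59
(C /\ (C /\ C)) = min(0.59, 0.59) = 0.59
~(C /\ (C /\ C)): Gödel ¬ of 0.59 = 0 (operand ≠ 0)
(C -> ~(C /\ (C /\ C))): 0.59 > 0, so result = 0
((C -> ~(C /\ (C /\ C))) \/ C) = max(0, 0.59) = 0.59
(((C /\ A) \/ ((B \/ C) /\ (A \/ C))) -> ((C -> ~(C /\ (C /\ C))) \/ C)): 0.59 ≤ 0.59, so result = 1
(C /\ C) = min(0.59, 0.59) = 0.59
(C /\ (C /\ C)) = min(0.59, 0.59) = 0.59
~(C /\ (C /\ C)): Gödel ¬ of 0.59 = 0 (operand ≠ 0)
(C -> ~(C /\ (C /\ C))): 0.59 > 0, so result = 0
((C -> ~(C /\ (C /\ C))) \/ C) = max(0, 0.59) = 0.59
(C /\ A) = min(0.59, 0.53) = 0.53
(B \/ C) = max(0.18, 0.59) = 0.59
(A \/ C) = max(0.53, 0.59) = 0.59
((B \/ C) /\ (A \/ C)) = min(0.59, 0.59) = 0.59
((C /\ A) \/ ((B \/ C) /\ (A \/ C))) = max(0.53, 0.59) = 0.59
(((C -> ~(C /\ (C /\ C))) \/ C) -> ((C /\ A) \/ ((B \/ C) /\ (A \/ C)))): 0.59 ≤ 0.59, so result = 1
((((C /\ A) \/ ((B \/ C) /\ (A \/ C))) -> ((C -> ~(C /\ (C /\ C))) \/ C)) \/ (((C -> ~(C /\ (C /\ C))) \/ C) -> ((C /\ A) \/ ((B \/ C) /\ (A \/ C))))) = max(1, 1) = 1

1.00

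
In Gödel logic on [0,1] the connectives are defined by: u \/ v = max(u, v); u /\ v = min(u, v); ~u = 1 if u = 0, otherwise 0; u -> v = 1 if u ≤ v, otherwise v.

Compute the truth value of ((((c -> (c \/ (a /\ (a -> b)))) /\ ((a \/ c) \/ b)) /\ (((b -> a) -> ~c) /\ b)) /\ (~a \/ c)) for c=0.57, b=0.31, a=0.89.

0.00

(a -> b): 0.89 > 0.31, so result = 0.31
(a /\ (a -> b)) = min(0.89, 0.31) = 0.31
(c \/ (a /\ (a -> b))) = max(0.57, 0.31) = 0.57
(c -> (c \/ (a /\ (a -> b)))): 0.57 ≤ 0.57, so result = 1
(a \/ c) = max(0.89, 0.57) = 0.89
((a \/ c) \/ b) = max(0.89, 0.31) = 0.89
((c -> (c \/ (a /\ (a -> b)))) /\ ((a \/ c) \/ b)) = min(1, 0.89) = 0.89
(b -> a): 0.31 ≤ 0.89, so result = 1
~c: Gödel ¬ of 0.57 = 0 (operand ≠ 0)
((b -> a) -> ~c): 1 > 0, so result = 0
(((b -> a) -> ~c) /\ b) = min(0, 0.31) = 0
(((c -> (c \/ (a /\ (a -> b)))) /\ ((a \/ c) \/ b)) /\ (((b -> a) -> ~c) /\ b)) = min(0.89, 0) = 0
~a: Gödel ¬ of 0.89 = 0 (operand ≠ 0)
(~a \/ c) = max(0, 0.57) = 0.57
((((c -> (c \/ (a /\ (a -> b)))) /\ ((a \/ c) \/ b)) /\ (((b -> a) -> ~c) /\ b)) /\ (~a \/ c)) = min(0, 0.57) = 0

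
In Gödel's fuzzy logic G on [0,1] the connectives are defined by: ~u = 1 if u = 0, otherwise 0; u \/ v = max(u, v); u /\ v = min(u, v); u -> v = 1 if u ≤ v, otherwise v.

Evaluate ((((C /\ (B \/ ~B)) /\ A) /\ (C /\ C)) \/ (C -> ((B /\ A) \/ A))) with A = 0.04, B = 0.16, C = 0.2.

~B: Gödel ¬ of 0.16 = 0 (operand ≠ 0)
(B \/ ~B) = max(0.16, 0) = 0.16
(C /\ (B \/ ~B)) = min(0.2, 0.16) = 0.16
((C /\ (B \/ ~B)) /\ A) = min(0.16, 0.04) = 0.04
(C /\ C) = min(0.2, 0.2) = 0.2
(((C /\ (B \/ ~B)) /\ A) /\ (C /\ C)) = min(0.04, 0.2) = 0.04
(B /\ A) = min(0.16, 0.04) = 0.04
((B /\ A) \/ A) = max(0.04, 0.04) = 0.04
(C -> ((B /\ A) \/ A)): 0.2 > 0.04, so result = 0.04
((((C /\ (B \/ ~B)) /\ A) /\ (C /\ C)) \/ (C -> ((B /\ A) \/ A))) = max(0.04, 0.04) = 0.04

0.04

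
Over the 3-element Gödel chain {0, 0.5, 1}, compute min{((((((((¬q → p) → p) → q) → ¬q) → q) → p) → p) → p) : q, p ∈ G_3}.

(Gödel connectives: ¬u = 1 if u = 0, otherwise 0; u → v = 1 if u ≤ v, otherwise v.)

The minimum is attained at q = 0.5, p = 0:
  ¬q: Gödel ¬ of 0.5 = 0 (operand ≠ 0)
  (¬q → p): 0 ≤ 0, so result = 1
  ((¬q → p) → p): 1 > 0, so result = 0
  (((¬q → p) → p) → q): 0 ≤ 0.5, so result = 1
  ¬q: Gödel ¬ of 0.5 = 0 (operand ≠ 0)
  ((((¬q → p) → p) → q) → ¬q): 1 > 0, so result = 0
  (((((¬q → p) → p) → q) → ¬q) → q): 0 ≤ 0.5, so result = 1
  ((((((¬q → p) → p) → q) → ¬q) → q) → p): 1 > 0, so result = 0
  (((((((¬q → p) → p) → q) → ¬q) → q) → p) → p): 0 ≤ 0, so result = 1
  ((((((((¬q → p) → p) → q) → ¬q) → q) → p) → p) → p): 1 > 0, so result = 0
Checking all 9 assignments confirms none give a value below 0.00.

0.00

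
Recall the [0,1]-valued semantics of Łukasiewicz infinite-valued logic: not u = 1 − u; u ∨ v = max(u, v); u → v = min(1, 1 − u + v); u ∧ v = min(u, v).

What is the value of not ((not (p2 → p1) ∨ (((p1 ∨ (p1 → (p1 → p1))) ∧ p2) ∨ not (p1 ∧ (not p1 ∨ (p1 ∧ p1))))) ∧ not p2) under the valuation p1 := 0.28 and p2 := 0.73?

0.73

(p2 → p1): min(1, 1 − 0.73 + 0.28) = 0.55
not (p2 → p1): Łukasiewicz ¬ gives 1 − 0.55 = 0.45
(p1 → p1): min(1, 1 − 0.28 + 0.28) = 1
(p1 → (p1 → p1)): min(1, 1 − 0.28 + 1) = 1
(p1 ∨ (p1 → (p1 → p1))) = max(0.28, 1) = 1
((p1 ∨ (p1 → (p1 → p1))) ∧ p2) = min(1, 0.73) = 0.73
not p1: Łukasiewicz ¬ gives 1 − 0.28 = 0.72
(p1 ∧ p1) = min(0.28, 0.28) = 0.28
(not p1 ∨ (p1 ∧ p1)) = max(0.72, 0.28) = 0.72
(p1 ∧ (not p1 ∨ (p1 ∧ p1))) = min(0.28, 0.72) = 0.28
not (p1 ∧ (not p1 ∨ (p1 ∧ p1))): Łukasiewicz ¬ gives 1 − 0.28 = 0.72
(((p1 ∨ (p1 → (p1 → p1))) ∧ p2) ∨ not (p1 ∧ (not p1 ∨ (p1 ∧ p1)))) = max(0.73, 0.72) = 0.73
(not (p2 → p1) ∨ (((p1 ∨ (p1 → (p1 → p1))) ∧ p2) ∨ not (p1 ∧ (not p1 ∨ (p1 ∧ p1))))) = max(0.45, 0.73) = 0.73
not p2: Łukasiewicz ¬ gives 1 − 0.73 = 0.27
((not (p2 → p1) ∨ (((p1 ∨ (p1 → (p1 → p1))) ∧ p2) ∨ not (p1 ∧ (not p1 ∨ (p1 ∧ p1))))) ∧ not p2) = min(0.73, 0.27) = 0.27
not ((not (p2 → p1) ∨ (((p1 ∨ (p1 → (p1 → p1))) ∧ p2) ∨ not (p1 ∧ (not p1 ∨ (p1 ∧ p1))))) ∧ not p2): Łukasiewicz ¬ gives 1 − 0.27 = 0.73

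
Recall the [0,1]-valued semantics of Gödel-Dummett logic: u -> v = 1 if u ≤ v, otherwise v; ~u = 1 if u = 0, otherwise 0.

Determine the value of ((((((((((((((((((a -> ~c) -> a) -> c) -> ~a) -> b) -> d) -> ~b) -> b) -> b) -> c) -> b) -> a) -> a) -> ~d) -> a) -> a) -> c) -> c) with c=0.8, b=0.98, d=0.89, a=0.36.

0.80

~c: Gödel ¬ of 0.8 = 0 (operand ≠ 0)
(a -> ~c): 0.36 > 0, so result = 0
((a -> ~c) -> a): 0 ≤ 0.36, so result = 1
(((a -> ~c) -> a) -> c): 1 > 0.8, so result = 0.8
~a: Gödel ¬ of 0.36 = 0 (operand ≠ 0)
((((a -> ~c) -> a) -> c) -> ~a): 0.8 > 0, so result = 0
(((((a -> ~c) -> a) -> c) -> ~a) -> b): 0 ≤ 0.98, so result = 1
((((((a -> ~c) -> a) -> c) -> ~a) -> b) -> d): 1 > 0.89, so result = 0.89
~b: Gödel ¬ of 0.98 = 0 (operand ≠ 0)
(((((((a -> ~c) -> a) -> c) -> ~a) -> b) -> d) -> ~b): 0.89 > 0, so result = 0
((((((((a -> ~c) -> a) -> c) -> ~a) -> b) -> d) -> ~b) -> b): 0 ≤ 0.98, so result = 1
(((((((((a -> ~c) -> a) -> c) -> ~a) -> b) -> d) -> ~b) -> b) -> b): 1 > 0.98, so result = 0.98
((((((((((a -> ~c) -> a) -> c) -> ~a) -> b) -> d) -> ~b) -> b) -> b) -> c): 0.98 > 0.8, so result = 0.8
(((((((((((a -> ~c) -> a) -> c) -> ~a) -> b) -> d) -> ~b) -> b) -> b) -> c) -> b): 0.8 ≤ 0.98, so result = 1
((((((((((((a -> ~c) -> a) -> c) -> ~a) -> b) -> d) -> ~b) -> b) -> b) -> c) -> b) -> a): 1 > 0.36, so result = 0.36
(((((((((((((a -> ~c) -> a) -> c) -> ~a) -> b) -> d) -> ~b) -> b) -> b) -> c) -> b) -> a) -> a): 0.36 ≤ 0.36, so result = 1
~d: Gödel ¬ of 0.89 = 0 (operand ≠ 0)
((((((((((((((a -> ~c) -> a) -> c) -> ~a) -> b) -> d) -> ~b) -> b) -> b) -> c) -> b) -> a) -> a) -> ~d): 1 > 0, so result = 0
(((((((((((((((a -> ~c) -> a) -> c) -> ~a) -> b) -> d) -> ~b) -> b) -> b) -> c) -> b) -> a) -> a) -> ~d) -> a): 0 ≤ 0.36, so result = 1
((((((((((((((((a -> ~c) -> a) -> c) -> ~a) -> b) -> d) -> ~b) -> b) -> b) -> c) -> b) -> a) -> a) -> ~d) -> a) -> a): 1 > 0.36, so result = 0.36
(((((((((((((((((a -> ~c) -> a) -> c) -> ~a) -> b) -> d) -> ~b) -> b) -> b) -> c) -> b) -> a) -> a) -> ~d) -> a) -> a) -> c): 0.36 ≤ 0.8, so result = 1
((((((((((((((((((a -> ~c) -> a) -> c) -> ~a) -> b) -> d) -> ~b) -> b) -> b) -> c) -> b) -> a) -> a) -> ~d) -> a) -> a) -> c) -> c): 1 > 0.8, so result = 0.8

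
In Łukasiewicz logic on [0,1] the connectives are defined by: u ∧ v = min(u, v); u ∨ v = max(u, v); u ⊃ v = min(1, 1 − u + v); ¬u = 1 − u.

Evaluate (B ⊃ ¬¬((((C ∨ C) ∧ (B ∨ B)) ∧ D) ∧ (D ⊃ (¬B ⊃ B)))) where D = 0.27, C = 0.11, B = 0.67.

0.44

(C ∨ C) = max(0.11, 0.11) = 0.11
(B ∨ B) = max(0.67, 0.67) = 0.67
((C ∨ C) ∧ (B ∨ B)) = min(0.11, 0.67) = 0.11
(((C ∨ C) ∧ (B ∨ B)) ∧ D) = min(0.11, 0.27) = 0.11
¬B: Łukasiewicz ¬ gives 1 − 0.67 = 0.33
(¬B ⊃ B): min(1, 1 − 0.33 + 0.67) = 1
(D ⊃ (¬B ⊃ B)): min(1, 1 − 0.27 + 1) = 1
((((C ∨ C) ∧ (B ∨ B)) ∧ D) ∧ (D ⊃ (¬B ⊃ B))) = min(0.11, 1) = 0.11
¬((((C ∨ C) ∧ (B ∨ B)) ∧ D) ∧ (D ⊃ (¬B ⊃ B))): Łukasiewicz ¬ gives 1 − 0.11 = 0.89
¬¬((((C ∨ C) ∧ (B ∨ B)) ∧ D) ∧ (D ⊃ (¬B ⊃ B))): Łukasiewicz ¬ gives 1 − 0.89 = 0.11
(B ⊃ ¬¬((((C ∨ C) ∧ (B ∨ B)) ∧ D) ∧ (D ⊃ (¬B ⊃ B)))): min(1, 1 − 0.67 + 0.11) = 0.44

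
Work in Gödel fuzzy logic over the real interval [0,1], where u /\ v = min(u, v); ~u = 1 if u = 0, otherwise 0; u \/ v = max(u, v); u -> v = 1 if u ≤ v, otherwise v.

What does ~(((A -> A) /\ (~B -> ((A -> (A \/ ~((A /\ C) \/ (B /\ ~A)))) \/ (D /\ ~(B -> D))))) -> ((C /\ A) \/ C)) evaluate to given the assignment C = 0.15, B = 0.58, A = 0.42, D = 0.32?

0.00

(A -> A): 0.42 ≤ 0.42, so result = 1
~B: Gödel ¬ of 0.58 = 0 (operand ≠ 0)
(A /\ C) = min(0.42, 0.15) = 0.15
~A: Gödel ¬ of 0.42 = 0 (operand ≠ 0)
(B /\ ~A) = min(0.58, 0) = 0
((A /\ C) \/ (B /\ ~A)) = max(0.15, 0) = 0.15
~((A /\ C) \/ (B /\ ~A)): Gödel ¬ of 0.15 = 0 (operand ≠ 0)
(A \/ ~((A /\ C) \/ (B /\ ~A))) = max(0.42, 0) = 0.42
(A -> (A \/ ~((A /\ C) \/ (B /\ ~A)))): 0.42 ≤ 0.42, so result = 1
(B -> D): 0.58 > 0.32, so result = 0.32
~(B -> D): Gödel ¬ of 0.32 = 0 (operand ≠ 0)
(D /\ ~(B -> D)) = min(0.32, 0) = 0
((A -> (A \/ ~((A /\ C) \/ (B /\ ~A)))) \/ (D /\ ~(B -> D))) = max(1, 0) = 1
(~B -> ((A -> (A \/ ~((A /\ C) \/ (B /\ ~A)))) \/ (D /\ ~(B -> D)))): 0 ≤ 1, so result = 1
((A -> A) /\ (~B -> ((A -> (A \/ ~((A /\ C) \/ (B /\ ~A)))) \/ (D /\ ~(B -> D))))) = min(1, 1) = 1
(C /\ A) = min(0.15, 0.42) = 0.15
((C /\ A) \/ C) = max(0.15, 0.15) = 0.15
(((A -> A) /\ (~B -> ((A -> (A \/ ~((A /\ C) \/ (B /\ ~A)))) \/ (D /\ ~(B -> D))))) -> ((C /\ A) \/ C)): 1 > 0.15, so result = 0.15
~(((A -> A) /\ (~B -> ((A -> (A \/ ~((A /\ C) \/ (B /\ ~A)))) \/ (D /\ ~(B -> D))))) -> ((C /\ A) \/ C)): Gödel ¬ of 0.15 = 0 (operand ≠ 0)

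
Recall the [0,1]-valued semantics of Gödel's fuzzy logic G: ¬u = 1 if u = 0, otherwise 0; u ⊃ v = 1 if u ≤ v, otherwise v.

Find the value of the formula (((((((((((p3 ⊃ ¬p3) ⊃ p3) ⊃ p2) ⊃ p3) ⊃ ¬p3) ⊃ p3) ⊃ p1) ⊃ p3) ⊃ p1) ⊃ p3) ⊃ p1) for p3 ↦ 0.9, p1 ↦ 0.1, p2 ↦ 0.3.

0.10

¬p3: Gödel ¬ of 0.9 = 0 (operand ≠ 0)
(p3 ⊃ ¬p3): 0.9 > 0, so result = 0
((p3 ⊃ ¬p3) ⊃ p3): 0 ≤ 0.9, so result = 1
(((p3 ⊃ ¬p3) ⊃ p3) ⊃ p2): 1 > 0.3, so result = 0.3
((((p3 ⊃ ¬p3) ⊃ p3) ⊃ p2) ⊃ p3): 0.3 ≤ 0.9, so result = 1
¬p3: Gödel ¬ of 0.9 = 0 (operand ≠ 0)
(((((p3 ⊃ ¬p3) ⊃ p3) ⊃ p2) ⊃ p3) ⊃ ¬p3): 1 > 0, so result = 0
((((((p3 ⊃ ¬p3) ⊃ p3) ⊃ p2) ⊃ p3) ⊃ ¬p3) ⊃ p3): 0 ≤ 0.9, so result = 1
(((((((p3 ⊃ ¬p3) ⊃ p3) ⊃ p2) ⊃ p3) ⊃ ¬p3) ⊃ p3) ⊃ p1): 1 > 0.1, so result = 0.1
((((((((p3 ⊃ ¬p3) ⊃ p3) ⊃ p2) ⊃ p3) ⊃ ¬p3) ⊃ p3) ⊃ p1) ⊃ p3): 0.1 ≤ 0.9, so result = 1
(((((((((p3 ⊃ ¬p3) ⊃ p3) ⊃ p2) ⊃ p3) ⊃ ¬p3) ⊃ p3) ⊃ p1) ⊃ p3) ⊃ p1): 1 > 0.1, so result = 0.1
((((((((((p3 ⊃ ¬p3) ⊃ p3) ⊃ p2) ⊃ p3) ⊃ ¬p3) ⊃ p3) ⊃ p1) ⊃ p3) ⊃ p1) ⊃ p3): 0.1 ≤ 0.9, so result = 1
(((((((((((p3 ⊃ ¬p3) ⊃ p3) ⊃ p2) ⊃ p3) ⊃ ¬p3) ⊃ p3) ⊃ p1) ⊃ p3) ⊃ p1) ⊃ p3) ⊃ p1): 1 > 0.1, so result = 0.1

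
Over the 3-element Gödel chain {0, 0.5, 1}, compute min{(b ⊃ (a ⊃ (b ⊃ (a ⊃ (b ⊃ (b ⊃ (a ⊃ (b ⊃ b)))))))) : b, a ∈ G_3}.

1.00

Every assignment gives 1. For instance at b = 0, a = 0:
  (b ⊃ b): 0 ≤ 0, so result = 1
  (a ⊃ (b ⊃ b)): 0 ≤ 1, so result = 1
  (b ⊃ (a ⊃ (b ⊃ b))): 0 ≤ 1, so result = 1
  (b ⊃ (b ⊃ (a ⊃ (b ⊃ b)))): 0 ≤ 1, so result = 1
  (a ⊃ (b ⊃ (b ⊃ (a ⊃ (b ⊃ b))))): 0 ≤ 1, so result = 1
  (b ⊃ (a ⊃ (b ⊃ (b ⊃ (a ⊃ (b ⊃ b)))))): 0 ≤ 1, so result = 1
  (a ⊃ (b ⊃ (a ⊃ (b ⊃ (b ⊃ (a ⊃ (b ⊃ b))))))): 0 ≤ 1, so result = 1
  (b ⊃ (a ⊃ (b ⊃ (a ⊃ (b ⊃ (b ⊃ (a ⊃ (b ⊃ b)))))))): 0 ≤ 1, so result = 1
All 9 assignments give value 1 — the formula is a G_3-tautology.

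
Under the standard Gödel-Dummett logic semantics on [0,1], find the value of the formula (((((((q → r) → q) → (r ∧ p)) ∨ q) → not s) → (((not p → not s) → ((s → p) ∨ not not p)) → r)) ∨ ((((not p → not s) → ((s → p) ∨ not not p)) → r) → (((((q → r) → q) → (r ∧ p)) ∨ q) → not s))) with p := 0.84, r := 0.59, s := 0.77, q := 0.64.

(q → r): 0.64 > 0.59, so result = 0.59
((q → r) → q): 0.59 ≤ 0.64, so result = 1
(r ∧ p) = min(0.59, 0.84) = 0.59
(((q → r) → q) → (r ∧ p)): 1 > 0.59, so result = 0.59
((((q → r) → q) → (r ∧ p)) ∨ q) = max(0.59, 0.64) = 0.64
not s: Gödel ¬ of 0.77 = 0 (operand ≠ 0)
(((((q → r) → q) → (r ∧ p)) ∨ q) → not s): 0.64 > 0, so result = 0
not p: Gödel ¬ of 0.84 = 0 (operand ≠ 0)
not s: Gödel ¬ of 0.77 = 0 (operand ≠ 0)
(not p → not s): 0 ≤ 0, so result = 1
(s → p): 0.77 ≤ 0.84, so result = 1
not p: Gödel ¬ of 0.84 = 0 (operand ≠ 0)
not not p: Gödel ¬ of 0 = 1 (operand is 0)
((s → p) ∨ not not p) = max(1, 1) = 1
((not p → not s) → ((s → p) ∨ not not p)): 1 ≤ 1, so result = 1
(((not p → not s) → ((s → p) ∨ not not p)) → r): 1 > 0.59, so result = 0.59
((((((q → r) → q) → (r ∧ p)) ∨ q) → not s) → (((not p → not s) → ((s → p) ∨ not not p)) → r)): 0 ≤ 0.59, so result = 1
not p: Gödel ¬ of 0.84 = 0 (operand ≠ 0)
not s: Gödel ¬ of 0.77 = 0 (operand ≠ 0)
(not p → not s): 0 ≤ 0, so result = 1
(s → p): 0.77 ≤ 0.84, so result = 1
not p: Gödel ¬ of 0.84 = 0 (operand ≠ 0)
not not p: Gödel ¬ of 0 = 1 (operand is 0)
((s → p) ∨ not not p) = max(1, 1) = 1
((not p → not s) → ((s → p) ∨ not not p)): 1 ≤ 1, so result = 1
(((not p → not s) → ((s → p) ∨ not not p)) → r): 1 > 0.59, so result = 0.59
(q → r): 0.64 > 0.59, so result = 0.59
((q → r) → q): 0.59 ≤ 0.64, so result = 1
(r ∧ p) = min(0.59, 0.84) = 0.59
(((q → r) → q) → (r ∧ p)): 1 > 0.59, so result = 0.59
((((q → r) → q) → (r ∧ p)) ∨ q) = max(0.59, 0.64) = 0.64
not s: Gödel ¬ of 0.77 = 0 (operand ≠ 0)
(((((q → r) → q) → (r ∧ p)) ∨ q) → not s): 0.64 > 0, so result = 0
((((not p → not s) → ((s → p) ∨ not not p)) → r) → (((((q → r) → q) → (r ∧ p)) ∨ q) → not s)): 0.59 > 0, so result = 0
(((((((q → r) → q) → (r ∧ p)) ∨ q) → not s) → (((not p → not s) → ((s → p) ∨ not not p)) → r)) ∨ ((((not p → not s) → ((s → p) ∨ not not p)) → r) → (((((q → r) → q) → (r ∧ p)) ∨ q) → not s))) = max(1, 0) = 1

1.00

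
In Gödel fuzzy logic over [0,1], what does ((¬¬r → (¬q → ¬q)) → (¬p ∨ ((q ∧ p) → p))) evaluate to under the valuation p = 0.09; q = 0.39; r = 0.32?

¬r: Gödel ¬ of 0.32 = 0 (operand ≠ 0)
¬¬r: Gödel ¬ of 0 = 1 (operand is 0)
¬q: Gödel ¬ of 0.39 = 0 (operand ≠ 0)
¬q: Gödel ¬ of 0.39 = 0 (operand ≠ 0)
(¬q → ¬q): 0 ≤ 0, so result = 1
(¬¬r → (¬q → ¬q)): 1 ≤ 1, so result = 1
¬p: Gödel ¬ of 0.09 = 0 (operand ≠ 0)
(q ∧ p) = min(0.39, 0.09) = 0.09
((q ∧ p) → p): 0.09 ≤ 0.09, so result = 1
(¬p ∨ ((q ∧ p) → p)) = max(0, 1) = 1
((¬¬r → (¬q → ¬q)) → (¬p ∨ ((q ∧ p) → p))): 1 ≤ 1, so result = 1

1.00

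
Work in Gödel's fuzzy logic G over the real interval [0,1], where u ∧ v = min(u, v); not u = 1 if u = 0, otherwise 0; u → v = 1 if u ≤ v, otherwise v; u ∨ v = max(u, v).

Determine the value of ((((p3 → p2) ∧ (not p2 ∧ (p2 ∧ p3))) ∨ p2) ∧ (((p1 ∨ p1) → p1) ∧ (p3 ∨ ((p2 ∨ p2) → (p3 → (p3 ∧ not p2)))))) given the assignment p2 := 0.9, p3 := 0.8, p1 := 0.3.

0.80

(p3 → p2): 0.8 ≤ 0.9, so result = 1
not p2: Gödel ¬ of 0.9 = 0 (operand ≠ 0)
(p2 ∧ p3) = min(0.9, 0.8) = 0.8
(not p2 ∧ (p2 ∧ p3)) = min(0, 0.8) = 0
((p3 → p2) ∧ (not p2 ∧ (p2 ∧ p3))) = min(1, 0) = 0
(((p3 → p2) ∧ (not p2 ∧ (p2 ∧ p3))) ∨ p2) = max(0, 0.9) = 0.9
(p1 ∨ p1) = max(0.3, 0.3) = 0.3
((p1 ∨ p1) → p1): 0.3 ≤ 0.3, so result = 1
(p2 ∨ p2) = max(0.9, 0.9) = 0.9
not p2: Gödel ¬ of 0.9 = 0 (operand ≠ 0)
(p3 ∧ not p2) = min(0.8, 0) = 0
(p3 → (p3 ∧ not p2)): 0.8 > 0, so result = 0
((p2 ∨ p2) → (p3 → (p3 ∧ not p2))): 0.9 > 0, so result = 0
(p3 ∨ ((p2 ∨ p2) → (p3 → (p3 ∧ not p2)))) = max(0.8, 0) = 0.8
(((p1 ∨ p1) → p1) ∧ (p3 ∨ ((p2 ∨ p2) → (p3 → (p3 ∧ not p2))))) = min(1, 0.8) = 0.8
((((p3 → p2) ∧ (not p2 ∧ (p2 ∧ p3))) ∨ p2) ∧ (((p1 ∨ p1) → p1) ∧ (p3 ∨ ((p2 ∨ p2) → (p3 → (p3 ∧ not p2)))))) = min(0.9, 0.8) = 0.8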